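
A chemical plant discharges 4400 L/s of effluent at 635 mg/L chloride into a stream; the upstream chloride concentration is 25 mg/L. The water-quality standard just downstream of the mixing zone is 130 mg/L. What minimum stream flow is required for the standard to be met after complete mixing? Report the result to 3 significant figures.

Set C_mix = 130: (Q·25.00 + 4400·635.0) / (Q + 4400) = 130
→ Q = 4400·(635.0 − 130)/(130 − 25.00) = 21160 L/s.

21200 L/s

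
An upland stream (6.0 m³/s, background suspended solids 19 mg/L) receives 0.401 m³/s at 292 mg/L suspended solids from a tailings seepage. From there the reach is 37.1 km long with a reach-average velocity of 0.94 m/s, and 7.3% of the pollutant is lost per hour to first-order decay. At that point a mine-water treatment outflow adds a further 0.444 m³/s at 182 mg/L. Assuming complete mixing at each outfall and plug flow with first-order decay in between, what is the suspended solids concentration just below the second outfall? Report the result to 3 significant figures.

26.5 mg/L

Flow-weighted average: C = (6.000·19.00 + 0.4010·292.0) / 6.401 = 231.1/6.401 = 36.10 mg/L; combined flow 6.401 m³/s.
Travel time t = 37.1·1000 / 0.94 = 39470 s = 10.96 h.
7.3%/h lost → k = −ln(1 − 0.073) = 0.07580 h⁻¹.
Applying C = C₀e^(−kt): 36.10 × 0.4356 = 15.73 mg/L.
Second outfall: C = (6.401·15.73 + 0.4440·182.0)/6.845 = 26.51 mg/L.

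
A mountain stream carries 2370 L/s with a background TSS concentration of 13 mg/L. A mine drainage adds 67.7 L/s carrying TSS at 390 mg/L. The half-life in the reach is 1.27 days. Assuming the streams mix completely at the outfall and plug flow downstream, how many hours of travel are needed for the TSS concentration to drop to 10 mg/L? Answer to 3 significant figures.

37.5 h

Mass balance: C = (2370·13.00 + 67.70·390.0) / 2438 = 57210/2438 = 23.47 mg/L.
Half-life 1.27 d → k = ln 2 / 1.27 = 0.5458 d⁻¹.
23.47·exp(−k·t) = 10 → t = ln(23.47/10)/k = 135100 s = 37.52 h.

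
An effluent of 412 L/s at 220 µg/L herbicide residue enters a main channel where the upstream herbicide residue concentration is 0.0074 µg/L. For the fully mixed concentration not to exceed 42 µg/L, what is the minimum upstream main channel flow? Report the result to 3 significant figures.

1750 L/s

Set C_mix = 42: (Q·0.007400 + 412.0·220.0) / (Q + 412.0) = 42
→ Q = 412.0·(220.0 − 42)/(42 − 0.007400) = 1746 L/s.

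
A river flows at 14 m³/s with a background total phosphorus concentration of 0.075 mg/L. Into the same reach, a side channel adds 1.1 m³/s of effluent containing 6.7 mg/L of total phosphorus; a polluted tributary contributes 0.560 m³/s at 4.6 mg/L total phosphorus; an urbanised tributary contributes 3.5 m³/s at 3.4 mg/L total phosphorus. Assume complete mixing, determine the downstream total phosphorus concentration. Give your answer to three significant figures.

Mixed concentration C = ΣQC/ΣQ = (14.00·0.07500 + 1.100·6.700 + 0.5600·4.600 + 3.500·3.400) / 19.16 = 22.90/19.16 = 1.195 mg/L.

1.19 mg/L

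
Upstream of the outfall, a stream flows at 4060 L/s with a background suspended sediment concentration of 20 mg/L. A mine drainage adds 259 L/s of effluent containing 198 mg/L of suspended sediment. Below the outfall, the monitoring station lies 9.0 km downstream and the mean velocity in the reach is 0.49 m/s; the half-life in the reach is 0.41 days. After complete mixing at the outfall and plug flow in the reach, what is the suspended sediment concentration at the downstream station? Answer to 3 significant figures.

21.4 mg/L

Conservation of mass: C = (4060·20.00 + 259.0·198.0) / 4319 = 132500/4319 = 30.67 mg/L.
Travel time t = 9.0·1000 / 0.49 = 18370 s = 5.102 h.
Half-life 0.41 d → k = ln 2 / 0.41 = 1.691 d⁻¹.
First-order decay: C = 30.67·exp(−k·t) = 30.67·0.6981 = 21.41 mg/L.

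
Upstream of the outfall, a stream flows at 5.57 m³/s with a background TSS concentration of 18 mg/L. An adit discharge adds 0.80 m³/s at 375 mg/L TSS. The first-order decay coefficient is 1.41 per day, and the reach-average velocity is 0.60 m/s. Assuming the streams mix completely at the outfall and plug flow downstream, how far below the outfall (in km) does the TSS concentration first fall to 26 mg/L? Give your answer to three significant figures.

Mass balance: C = (5.570·18.00 + 0.8000·375.0) / 6.370 = 400.3/6.370 = 62.84 mg/L.
Set 62.84·exp(−k·t) = 26 → t = ln(62.84/26)/k = 54070 s = 15.02 h.
Distance = v·t = 0.60·54070 = 32440 m = 32.44 km.

32.4 km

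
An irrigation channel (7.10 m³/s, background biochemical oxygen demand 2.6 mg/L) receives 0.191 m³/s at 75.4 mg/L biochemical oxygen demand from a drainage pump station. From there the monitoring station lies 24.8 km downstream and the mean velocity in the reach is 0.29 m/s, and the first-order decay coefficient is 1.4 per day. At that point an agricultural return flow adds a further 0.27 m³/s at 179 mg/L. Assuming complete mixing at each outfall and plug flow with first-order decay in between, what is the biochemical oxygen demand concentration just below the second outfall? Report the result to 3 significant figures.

Mixed concentration C = ΣQC/ΣQ = (7.100·2.600 + 0.1910·75.40) / 7.291 = 32.86/7.291 = 4.507 mg/L; combined flow 7.291 m³/s.
Travel time t = 24.8·1000 / 0.29 = 85520 s = 23.75 h.
After decay, C = 4.507 × e^(−kt) = 4.507 × 0.2501 = 1.127 mg/L.
Second outfall: C = (7.291·1.127 + 0.2700·179.0)/7.561 = 7.479 mg/L.

7.48 mg/L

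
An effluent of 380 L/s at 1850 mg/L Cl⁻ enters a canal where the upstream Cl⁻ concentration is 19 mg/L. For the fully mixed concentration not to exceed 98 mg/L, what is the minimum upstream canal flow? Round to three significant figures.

Set C_mix = 98: (Q·19.00 + 380.0·1850) / (Q + 380.0) = 98
→ Q = 380.0·(1850 − 98)/(98 − 19.00) = 8427 L/s.

8430 L/s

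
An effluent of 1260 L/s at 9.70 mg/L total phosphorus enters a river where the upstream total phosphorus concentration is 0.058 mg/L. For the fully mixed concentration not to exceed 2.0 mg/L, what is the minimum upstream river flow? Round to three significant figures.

Set C_mix = 2.0: (Q·0.05800 + 1260·9.700) / (Q + 1260) = 2.0
→ Q = 1260·(9.700 − 2.0)/(2.0 − 0.05800) = 4996 L/s.

5000 L/s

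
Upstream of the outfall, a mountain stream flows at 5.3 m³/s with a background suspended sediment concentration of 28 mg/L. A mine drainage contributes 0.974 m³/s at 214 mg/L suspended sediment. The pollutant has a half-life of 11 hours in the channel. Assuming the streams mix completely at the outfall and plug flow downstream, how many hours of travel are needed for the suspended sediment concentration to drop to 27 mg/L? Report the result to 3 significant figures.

11.8 h

Flow-weighted average: C = (5.300·28.00 + 0.9740·214.0) / 6.274 = 356.8/6.274 = 56.88 mg/L.
Half-life 11 h → k = ln 2 / 11 = 0.06301 h⁻¹ = 1.512 d⁻¹.
56.88·exp(−k·t) = 27 → t = ln(56.88/27)/k = 42560 s = 11.82 h.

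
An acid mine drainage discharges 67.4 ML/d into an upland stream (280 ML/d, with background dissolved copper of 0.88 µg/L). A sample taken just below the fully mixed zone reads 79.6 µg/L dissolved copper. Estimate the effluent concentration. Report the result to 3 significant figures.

407 µg/L

Mass balance: 280.0·0.8800 + 67.40·Cₑ = 347.4·79.60
→ Cₑ = (347.4·79.60 − 280.0·0.8800) / 67.40 = 406.6 µg/L.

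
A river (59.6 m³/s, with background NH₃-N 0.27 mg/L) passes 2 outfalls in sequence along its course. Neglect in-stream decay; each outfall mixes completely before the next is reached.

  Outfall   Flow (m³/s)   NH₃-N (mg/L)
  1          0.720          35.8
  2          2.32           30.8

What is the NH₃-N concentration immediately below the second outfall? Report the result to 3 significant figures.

Below outfall 1: Q → 60.32 m³/s, C = (59.60·0.2700 + 0.7200·35.80)/60.32 = 0.6941 mg/L.
Below outfall 2: Q → 62.64 m³/s, C = (60.32·0.6941 + 2.320·30.80)/62.64 = 1.809 mg/L.

1.81 mg/L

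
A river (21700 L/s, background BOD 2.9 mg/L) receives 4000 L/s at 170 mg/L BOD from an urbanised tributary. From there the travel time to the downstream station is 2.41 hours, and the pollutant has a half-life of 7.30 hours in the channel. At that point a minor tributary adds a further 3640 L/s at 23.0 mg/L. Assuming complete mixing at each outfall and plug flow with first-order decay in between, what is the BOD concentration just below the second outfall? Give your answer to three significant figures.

Flow-weighted average: C = (21700·2.900 + 4000·170.0) / 25700 = 742900/25700 = 28.91 mg/L; combined flow 25700 L/s.
Half-life 7.30 h → k = ln 2 / 7.30 = 0.09495 h⁻¹ = 2.279 d⁻¹.
Applying C = C₀e^(−kt): 28.91 × 0.7955 = 23.00 mg/L.
At the second outfall, C = (25700·23.00 + 3640·23.00) / (25700 + 3640) = 23.00 mg/L.

23.0 mg/L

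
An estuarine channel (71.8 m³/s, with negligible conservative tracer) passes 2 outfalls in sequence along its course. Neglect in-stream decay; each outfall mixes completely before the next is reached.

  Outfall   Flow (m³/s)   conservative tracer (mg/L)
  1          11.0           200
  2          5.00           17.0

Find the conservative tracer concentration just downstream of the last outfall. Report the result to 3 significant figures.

26.0 mg/L

Outfall 1: combined Q = 82.80 m³/s; C = (71.80·0 + 11.00·200.0)/82.80 = 26.57 mg/L.
Outfall 2: combined Q = 87.80 m³/s; C = (82.80·26.57 + 5.000·17.00)/87.80 = 26.03 mg/L.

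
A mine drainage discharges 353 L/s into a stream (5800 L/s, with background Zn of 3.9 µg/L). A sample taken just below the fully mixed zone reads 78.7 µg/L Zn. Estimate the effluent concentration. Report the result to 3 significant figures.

Mass balance: 5800·3.900 + 353.0·Cₑ = 6153·78.70
→ Cₑ = (6153·78.70 − 5800·3.900) / 353.0 = 1308 µg/L.

1310 µg/L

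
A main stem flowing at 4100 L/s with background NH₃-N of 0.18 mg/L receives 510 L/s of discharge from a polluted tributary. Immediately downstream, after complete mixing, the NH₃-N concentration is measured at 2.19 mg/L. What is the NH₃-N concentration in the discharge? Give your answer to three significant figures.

Mass balance: 4100·0.1800 + 510.0·Cₑ = 4610·2.190
→ Cₑ = (4610·2.190 − 4100·0.1800) / 510.0 = 18.35 mg/L.

18.3 mg/L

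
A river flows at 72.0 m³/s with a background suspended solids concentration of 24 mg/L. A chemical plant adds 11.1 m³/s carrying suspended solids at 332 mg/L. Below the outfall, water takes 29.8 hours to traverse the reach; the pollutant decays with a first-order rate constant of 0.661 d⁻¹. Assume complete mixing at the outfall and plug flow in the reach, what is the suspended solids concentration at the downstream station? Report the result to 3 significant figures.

Flow-weighted average: C = (72.00·24.00 + 11.10·332.0) / 83.10 = 5413/83.10 = 65.14 mg/L.
After decay, C = 65.14 × e^(−kt) = 65.14 × 0.4401 = 28.67 mg/L.

28.7 mg/L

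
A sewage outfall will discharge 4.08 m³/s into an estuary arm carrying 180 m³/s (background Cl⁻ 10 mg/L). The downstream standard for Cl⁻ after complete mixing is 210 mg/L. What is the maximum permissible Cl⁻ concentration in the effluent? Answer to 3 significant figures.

9030 mg/L

At the limit, (Qr·Cr + Qe·Cₑ)/(Qr + Qe) = 210:
Cₑ = (184.1·210 − 180.0·10.00) / 4.080 = 9034 mg/L.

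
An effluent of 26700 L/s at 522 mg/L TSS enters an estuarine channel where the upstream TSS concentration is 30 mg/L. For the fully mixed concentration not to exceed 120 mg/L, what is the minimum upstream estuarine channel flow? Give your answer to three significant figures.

Set C_mix = 120: (Q·30.00 + 26700·522.0) / (Q + 26700) = 120
→ Q = 26700·(522.0 − 120)/(120 − 30.00) = 119300 L/s.

119000 L/s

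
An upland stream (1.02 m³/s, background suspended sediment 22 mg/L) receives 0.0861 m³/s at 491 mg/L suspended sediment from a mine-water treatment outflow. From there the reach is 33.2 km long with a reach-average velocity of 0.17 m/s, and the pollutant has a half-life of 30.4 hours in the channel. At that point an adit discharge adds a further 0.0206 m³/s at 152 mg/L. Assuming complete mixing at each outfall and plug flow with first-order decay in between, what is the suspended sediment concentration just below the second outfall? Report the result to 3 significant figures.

19.5 mg/L

After mixing, C = (1.020·22.00 + 0.08610·491.0) / 1.106 = 64.72/1.106 = 58.51 mg/L; combined flow 1.106 m³/s.
Travel time t = 33.2·1000 / 0.17 = 195300 s = 54.25 h.
Half-life 30.4 h → k = ln 2 / 30.4 = 0.02280 h⁻¹ = 0.5472 d⁻¹.
Applying C = C₀e^(−kt): 58.51 × 0.2903 = 16.98 mg/L.
At the second outfall, C = (1.106·16.98 + 0.02060·152.0) / (1.106 + 0.02060) = 19.45 mg/L.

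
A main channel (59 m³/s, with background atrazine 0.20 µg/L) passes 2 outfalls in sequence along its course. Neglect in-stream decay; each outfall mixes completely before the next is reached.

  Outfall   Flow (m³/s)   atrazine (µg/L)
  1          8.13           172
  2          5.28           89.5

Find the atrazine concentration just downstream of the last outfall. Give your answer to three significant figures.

After outfall 1: Q = 59.00 + 8.130 = 67.13 m³/s; C = (59.00·0.2000 + 8.130·172.0)/67.13 = 21.01 µg/L.
After outfall 2: Q = 67.13 + 5.280 = 72.41 m³/s; C = (67.13·21.01 + 5.280·89.50)/72.41 = 26.00 µg/L.

26.0 µg/L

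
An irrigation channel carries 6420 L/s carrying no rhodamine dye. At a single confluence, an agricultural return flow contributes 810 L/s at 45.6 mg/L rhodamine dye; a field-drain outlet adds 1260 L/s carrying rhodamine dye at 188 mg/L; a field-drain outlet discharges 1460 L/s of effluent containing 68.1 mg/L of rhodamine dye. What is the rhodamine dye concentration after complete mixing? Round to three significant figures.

Conservation of mass: C = (6420·0 + 810.0·45.60 + 1260·188.0 + 1460·68.10) / 9950 = 373200/9950 = 37.51 mg/L.

37.5 mg/L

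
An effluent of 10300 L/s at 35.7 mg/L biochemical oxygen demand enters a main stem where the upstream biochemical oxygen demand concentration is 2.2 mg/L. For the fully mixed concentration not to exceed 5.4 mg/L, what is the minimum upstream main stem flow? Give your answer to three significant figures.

Set C_mix = 5.4: (Q·2.200 + 10300·35.70) / (Q + 10300) = 5.4
→ Q = 10300·(35.70 − 5.4)/(5.4 − 2.200) = 97530 L/s.

97500 L/s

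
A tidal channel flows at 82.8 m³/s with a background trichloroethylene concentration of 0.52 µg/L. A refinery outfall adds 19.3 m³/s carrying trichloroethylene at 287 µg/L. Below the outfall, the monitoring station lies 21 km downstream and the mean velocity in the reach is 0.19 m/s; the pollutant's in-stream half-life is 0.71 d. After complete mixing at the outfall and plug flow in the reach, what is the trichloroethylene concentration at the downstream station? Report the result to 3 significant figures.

Conservation of mass: C = (82.80·0.5200 + 19.30·287.0) / 102.1 = 5582/102.1 = 54.67 µg/L.
Travel time t = 21·1000 / 0.19 = 110500 s = 30.70 h.
Half-life 0.71 d → k = ln 2 / 0.71 = 0.9763 d⁻¹.
Applying C = C₀e^(−kt): 54.67 × 0.2868 = 15.68 µg/L.

15.7 µg/L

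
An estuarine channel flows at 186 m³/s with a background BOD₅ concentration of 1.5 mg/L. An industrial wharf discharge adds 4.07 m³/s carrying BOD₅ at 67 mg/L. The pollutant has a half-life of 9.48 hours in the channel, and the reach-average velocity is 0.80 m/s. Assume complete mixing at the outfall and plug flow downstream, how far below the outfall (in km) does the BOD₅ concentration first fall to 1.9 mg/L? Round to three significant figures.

Flow-weighted average: C = (186.0·1.500 + 4.070·67.00) / 190.1 = 551.7/190.1 = 2.903 mg/L.
Half-life 9.48 h → k = ln 2 / 9.48 = 0.07312 h⁻¹ = 1.755 d⁻¹.
Set 2.903·exp(−k·t) = 1.9 → t = ln(2.903/1.9)/k = 20860 s = 5.795 h.
Distance = v·t = 0.80·20860 = 16690 m = 16.69 km.

16.7 km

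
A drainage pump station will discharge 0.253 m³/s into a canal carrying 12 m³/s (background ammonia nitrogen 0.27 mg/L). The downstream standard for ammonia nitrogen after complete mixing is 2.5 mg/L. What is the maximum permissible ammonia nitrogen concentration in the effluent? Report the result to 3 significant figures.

At the limit, (Qr·Cr + Qe·Cₑ)/(Qr + Qe) = 2.5:
Cₑ = (12.25·2.5 − 12.00·0.2700) / 0.2530 = 108.3 mg/L.

108 mg/L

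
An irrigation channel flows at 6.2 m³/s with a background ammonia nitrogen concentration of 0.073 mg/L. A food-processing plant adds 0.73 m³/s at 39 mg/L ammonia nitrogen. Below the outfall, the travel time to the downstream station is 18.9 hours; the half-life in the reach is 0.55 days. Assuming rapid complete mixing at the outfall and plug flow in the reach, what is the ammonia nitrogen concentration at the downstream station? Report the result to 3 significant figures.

1.55 mg/L

Flow-weighted average: C = (6.200·0.07300 + 0.7300·39.00) / 6.930 = 28.92/6.930 = 4.174 mg/L.
Half-life 0.55 d → k = ln 2 / 0.55 = 1.260 d⁻¹.
First-order decay: C = 4.174·exp(−k·t) = 4.174·0.3707 = 1.547 mg/L.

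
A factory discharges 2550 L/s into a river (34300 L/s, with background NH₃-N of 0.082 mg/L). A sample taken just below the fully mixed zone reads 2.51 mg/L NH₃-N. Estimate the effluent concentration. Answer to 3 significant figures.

35.2 mg/L

Mass balance: 34300·0.08200 + 2550·Cₑ = 36850·2.510
→ Cₑ = (36850·2.510 − 34300·0.08200) / 2550 = 35.17 mg/L.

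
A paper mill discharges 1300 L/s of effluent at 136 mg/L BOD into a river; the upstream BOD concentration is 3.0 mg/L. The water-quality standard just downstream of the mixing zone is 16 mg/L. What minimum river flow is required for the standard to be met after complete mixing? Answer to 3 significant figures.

12000 L/s

Set C_mix = 16: (Q·3.000 + 1300·136.0) / (Q + 1300) = 16
→ Q = 1300·(136.0 − 16)/(16 − 3.000) = 12000 L/s.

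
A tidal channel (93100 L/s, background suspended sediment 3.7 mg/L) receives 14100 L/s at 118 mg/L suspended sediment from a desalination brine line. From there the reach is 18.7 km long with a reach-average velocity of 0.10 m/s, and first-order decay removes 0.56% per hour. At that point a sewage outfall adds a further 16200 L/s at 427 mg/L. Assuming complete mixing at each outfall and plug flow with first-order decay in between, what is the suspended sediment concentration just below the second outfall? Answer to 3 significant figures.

68.2 mg/L

After mixing, C = (93100·3.700 + 14100·118.0) / 107200 = 2008000/107200 = 18.73 mg/L; combined flow 107200 L/s.
Travel time t = 18.7·1000 / 0.10 = 187000 s = 51.94 h.
0.56%/h lost → k = −ln(1 − 0.0056) = 0.005616 h⁻¹.
After decay, C = 18.73 × e^(−kt) = 18.73 × 0.7470 = 13.99 mg/L.
Second outfall: C = (107200·13.99 + 16200·427.0)/123400 = 68.21 mg/L.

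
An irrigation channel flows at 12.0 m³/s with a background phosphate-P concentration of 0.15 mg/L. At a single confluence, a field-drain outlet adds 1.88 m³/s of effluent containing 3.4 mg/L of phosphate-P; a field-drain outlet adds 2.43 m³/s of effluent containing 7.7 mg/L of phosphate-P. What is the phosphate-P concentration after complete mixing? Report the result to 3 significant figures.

1.65 mg/L

Mass balance: C = (12.00·0.1500 + 1.880·3.400 + 2.430·7.700) / 16.31 = 26.90/16.31 = 1.649 mg/L.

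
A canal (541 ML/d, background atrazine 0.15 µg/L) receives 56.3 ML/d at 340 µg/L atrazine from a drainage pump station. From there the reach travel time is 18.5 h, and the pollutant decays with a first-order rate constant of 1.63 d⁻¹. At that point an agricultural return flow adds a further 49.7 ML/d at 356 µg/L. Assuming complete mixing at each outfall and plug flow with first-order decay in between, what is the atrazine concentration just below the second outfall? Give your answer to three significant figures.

After mixing, C = (541.0·0.1500 + 56.30·340.0) / 597.3 = 19220/597.3 = 32.18 µg/L; combined flow 597.3 ML/d.
Decay over the reach: 32.18·exp(−kt) = 32.18·0.2847 = 9.161 µg/L.
Second outfall: C = (597.3·9.161 + 49.70·356.0)/647.0 = 35.80 µg/L.

35.8 µg/L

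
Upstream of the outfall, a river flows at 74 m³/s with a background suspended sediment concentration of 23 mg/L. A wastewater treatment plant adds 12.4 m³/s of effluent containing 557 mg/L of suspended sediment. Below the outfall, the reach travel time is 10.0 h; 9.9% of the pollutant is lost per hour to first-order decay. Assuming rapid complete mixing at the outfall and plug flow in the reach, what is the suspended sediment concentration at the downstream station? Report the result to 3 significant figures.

Mixed concentration C = ΣQC/ΣQ = (74.00·23.00 + 12.40·557.0) / 86.40 = 8609/86.40 = 99.64 mg/L.
9.9%/h lost → k = −ln(1 − 0.099) = 0.1043 h⁻¹.
Decay over the reach: 99.64·exp(−kt) = 99.64·0.3526 = 35.13 mg/L.

35.1 mg/L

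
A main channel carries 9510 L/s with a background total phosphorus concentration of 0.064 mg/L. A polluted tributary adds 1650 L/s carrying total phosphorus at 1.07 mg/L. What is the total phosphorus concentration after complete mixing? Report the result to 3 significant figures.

Mixed concentration C = ΣQC/ΣQ = (9510·0.06400 + 1650·1.070) / 11160 = 2374/11160 = 0.2127 mg/L.

0.213 mg/L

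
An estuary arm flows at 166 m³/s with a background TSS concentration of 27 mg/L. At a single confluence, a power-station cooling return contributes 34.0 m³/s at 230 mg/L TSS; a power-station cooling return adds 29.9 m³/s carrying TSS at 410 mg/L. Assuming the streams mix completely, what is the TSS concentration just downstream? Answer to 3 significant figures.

107 mg/L

Mass balance: C = (166.0·27.00 + 34.00·230.0 + 29.90·410.0) / 229.9 = 24560/229.9 = 106.8 mg/L.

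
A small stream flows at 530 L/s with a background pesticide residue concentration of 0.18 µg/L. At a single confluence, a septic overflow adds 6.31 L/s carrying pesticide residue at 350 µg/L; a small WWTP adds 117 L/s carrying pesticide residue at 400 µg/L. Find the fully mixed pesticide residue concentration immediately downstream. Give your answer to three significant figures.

Conservation of mass: C = (530.0·0.1800 + 6.310·350.0 + 117.0·400.0) / 653.3 = 49100/653.3 = 75.16 µg/L.

75.2 µg/L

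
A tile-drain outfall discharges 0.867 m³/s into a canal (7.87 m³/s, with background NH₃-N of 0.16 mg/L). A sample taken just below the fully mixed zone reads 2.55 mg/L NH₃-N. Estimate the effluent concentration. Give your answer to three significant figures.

Mass balance: 7.870·0.1600 + 0.8670·Cₑ = 8.737·2.550
→ Cₑ = (8.737·2.550 − 7.870·0.1600) / 0.8670 = 24.24 mg/L.

24.2 mg/L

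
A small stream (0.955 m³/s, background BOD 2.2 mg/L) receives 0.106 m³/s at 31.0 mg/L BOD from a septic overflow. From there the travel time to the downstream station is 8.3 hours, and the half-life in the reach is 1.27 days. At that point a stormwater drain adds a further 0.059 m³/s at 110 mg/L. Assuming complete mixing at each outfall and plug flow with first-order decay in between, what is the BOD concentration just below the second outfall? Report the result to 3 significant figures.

Conservation of mass: C = (0.9550·2.200 + 0.1060·31.00) / 1.061 = 5.387/1.061 = 5.077 mg/L; combined flow 1.061 m³/s.
Half-life 1.27 d → k = ln 2 / 1.27 = 0.5458 d⁻¹.
First-order decay: C = 5.077·exp(−k·t) = 5.077·0.8280 = 4.204 mg/L.
Second outfall: C = (1.061·4.204 + 0.05900·110.0)/1.120 = 9.777 mg/L.

9.78 mg/L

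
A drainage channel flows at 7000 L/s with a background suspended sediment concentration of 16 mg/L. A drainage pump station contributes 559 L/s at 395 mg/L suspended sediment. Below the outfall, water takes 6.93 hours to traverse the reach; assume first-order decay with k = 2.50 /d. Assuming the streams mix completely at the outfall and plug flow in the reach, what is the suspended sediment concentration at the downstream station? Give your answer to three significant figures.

21.4 mg/L

Flow-weighted average: C = (7000·16.00 + 559.0·395.0) / 7559 = 332800/7559 = 44.03 mg/L.
After decay, C = 44.03 × e^(−kt) = 44.03 × 0.4858 = 21.39 mg/L.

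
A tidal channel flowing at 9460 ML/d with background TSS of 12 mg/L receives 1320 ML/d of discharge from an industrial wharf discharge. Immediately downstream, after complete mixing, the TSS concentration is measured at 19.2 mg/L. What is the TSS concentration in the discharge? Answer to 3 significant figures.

Mass balance: 9460·12.00 + 1320·Cₑ = 10780·19.20
→ Cₑ = (10780·19.20 − 9460·12.00) / 1320 = 70.80 mg/L.

70.8 mg/L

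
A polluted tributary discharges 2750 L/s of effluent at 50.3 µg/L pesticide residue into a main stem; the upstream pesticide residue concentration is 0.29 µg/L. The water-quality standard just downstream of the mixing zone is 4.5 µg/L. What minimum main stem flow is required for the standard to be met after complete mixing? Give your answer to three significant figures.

29900 L/s

Set C_mix = 4.5: (Q·0.2900 + 2750·50.30) / (Q + 2750) = 4.5
→ Q = 2750·(50.30 − 4.5)/(4.5 − 0.2900) = 29920 L/s.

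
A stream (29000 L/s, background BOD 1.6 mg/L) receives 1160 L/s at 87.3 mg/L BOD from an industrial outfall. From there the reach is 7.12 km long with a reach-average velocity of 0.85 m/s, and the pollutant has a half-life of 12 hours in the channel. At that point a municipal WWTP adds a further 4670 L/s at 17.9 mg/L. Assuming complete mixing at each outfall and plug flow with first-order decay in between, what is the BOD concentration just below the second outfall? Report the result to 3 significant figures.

6.11 mg/L

Flow-weighted average: C = (29000·1.600 + 1160·87.30) / 30160 = 147700/30160 = 4.896 mg/L; combined flow 30160 L/s.
Travel time t = 7.12·1000 / 0.85 = 8376 s = 2.327 h.
Half-life 12 h → k = ln 2 / 12 = 0.05776 h⁻¹ = 1.386 d⁻¹.
After decay, C = 4.896 × e^(−kt) = 4.896 × 0.8742 = 4.280 mg/L.
At the second outfall, C = (30160·4.280 + 4670·17.90) / (30160 + 4670) = 6.107 mg/L.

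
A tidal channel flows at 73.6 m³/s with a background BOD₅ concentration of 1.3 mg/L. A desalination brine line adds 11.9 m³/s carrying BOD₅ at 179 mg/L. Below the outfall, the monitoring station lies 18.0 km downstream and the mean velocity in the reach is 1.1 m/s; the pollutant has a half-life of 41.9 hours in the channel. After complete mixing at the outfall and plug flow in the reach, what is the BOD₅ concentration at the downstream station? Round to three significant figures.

After mixing, C = (73.60·1.300 + 11.90·179.0) / 85.50 = 2226/85.50 = 26.03 mg/L.
Travel time t = 18.0·1000 / 1.1 = 16360 s = 4.545 h.
Half-life 41.9 h → k = ln 2 / 41.9 = 0.01654 h⁻¹ = 0.3970 d⁻¹.
Applying C = C₀e^(−kt): 26.03 × 0.9276 = 24.15 mg/L.

24.1 mg/L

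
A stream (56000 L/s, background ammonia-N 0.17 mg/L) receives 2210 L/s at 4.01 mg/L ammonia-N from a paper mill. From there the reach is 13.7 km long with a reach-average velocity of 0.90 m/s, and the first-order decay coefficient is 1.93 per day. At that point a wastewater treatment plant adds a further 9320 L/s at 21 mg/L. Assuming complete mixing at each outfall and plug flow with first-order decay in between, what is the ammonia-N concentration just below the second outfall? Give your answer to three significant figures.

3.09 mg/L

After mixing, C = (56000·0.1700 + 2210·4.010) / 58210 = 18380/58210 = 0.3158 mg/L; combined flow 58210 L/s.
Travel time t = 13.7·1000 / 0.90 = 15220 s = 4.228 h.
Decay over the reach: 0.3158·exp(−kt) = 0.3158·0.7117 = 0.2248 mg/L.
At the second outfall, C = (58210·0.2248 + 9320·21.00) / (58210 + 9320) = 3.092 mg/L.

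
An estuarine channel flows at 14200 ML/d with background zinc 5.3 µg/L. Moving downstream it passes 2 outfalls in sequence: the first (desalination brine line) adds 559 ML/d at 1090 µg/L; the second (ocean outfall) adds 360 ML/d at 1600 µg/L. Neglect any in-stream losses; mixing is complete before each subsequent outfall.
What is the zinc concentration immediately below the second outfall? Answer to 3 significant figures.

Outfall 1: combined Q = 14760 ML/d; C = (14200·5.300 + 559.0·1090)/14760 = 46.38 µg/L.
Outfall 2: combined Q = 15120 ML/d; C = (14760·46.38 + 360.0·1600)/15120 = 83.38 µg/L.

83.4 µg/L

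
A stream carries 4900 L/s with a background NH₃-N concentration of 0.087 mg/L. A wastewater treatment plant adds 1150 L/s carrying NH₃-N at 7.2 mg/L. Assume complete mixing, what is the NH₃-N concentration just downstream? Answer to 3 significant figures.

Conservation of mass: C = (4900·0.08700 + 1150·7.200) / 6050 = 8706/6050 = 1.439 mg/L.

1.44 mg/L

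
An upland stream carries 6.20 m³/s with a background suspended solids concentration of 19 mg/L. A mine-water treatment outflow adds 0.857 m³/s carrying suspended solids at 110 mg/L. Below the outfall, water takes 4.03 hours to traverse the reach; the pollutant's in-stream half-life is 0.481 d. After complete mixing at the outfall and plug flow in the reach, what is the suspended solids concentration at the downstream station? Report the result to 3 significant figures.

23.6 mg/L

Mass balance: C = (6.200·19.00 + 0.8570·110.0) / 7.057 = 212.1/7.057 = 30.05 mg/L.
Half-life 0.481 d → k = ln 2 / 0.481 = 1.441 d⁻¹.
After decay, C = 30.05 × e^(−kt) = 30.05 × 0.7851 = 23.59 mg/L.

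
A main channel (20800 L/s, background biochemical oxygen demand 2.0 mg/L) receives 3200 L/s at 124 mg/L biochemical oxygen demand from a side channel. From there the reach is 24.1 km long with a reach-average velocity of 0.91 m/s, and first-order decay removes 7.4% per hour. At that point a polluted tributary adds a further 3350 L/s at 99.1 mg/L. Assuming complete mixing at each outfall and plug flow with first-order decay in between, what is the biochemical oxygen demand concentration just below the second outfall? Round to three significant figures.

21.2 mg/L

Conservation of mass: C = (20800·2.000 + 3200·124.0) / 24000 = 438400/24000 = 18.27 mg/L; combined flow 24000 L/s.
Travel time t = 24.1·1000 / 0.91 = 26480 s = 7.357 h.
7.4%/h lost → k = −ln(1 − 0.074) = 0.07688 h⁻¹.
First-order decay: C = 18.27·exp(−k·t) = 18.27·0.5680 = 10.38 mg/L.
Second outfall: C = (24000·10.38 + 3350·99.10)/27350 = 21.24 mg/L.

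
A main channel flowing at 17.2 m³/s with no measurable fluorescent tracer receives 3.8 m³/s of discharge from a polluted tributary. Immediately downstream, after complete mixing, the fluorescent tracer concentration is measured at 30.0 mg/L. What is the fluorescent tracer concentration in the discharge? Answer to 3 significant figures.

Mass balance: 17.20·0 + 3.800·Cₑ = 21.00·30.00
→ Cₑ = (21.00·30.00 − 17.20·0) / 3.800 = 165.8 mg/L.

166 mg/L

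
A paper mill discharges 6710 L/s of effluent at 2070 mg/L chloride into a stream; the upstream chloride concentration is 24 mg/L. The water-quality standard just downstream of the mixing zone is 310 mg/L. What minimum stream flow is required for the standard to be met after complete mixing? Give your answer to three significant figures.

Set C_mix = 310: (Q·24.00 + 6710·2070) / (Q + 6710) = 310
→ Q = 6710·(2070 − 310)/(310 − 24.00) = 41290 L/s.

41300 L/s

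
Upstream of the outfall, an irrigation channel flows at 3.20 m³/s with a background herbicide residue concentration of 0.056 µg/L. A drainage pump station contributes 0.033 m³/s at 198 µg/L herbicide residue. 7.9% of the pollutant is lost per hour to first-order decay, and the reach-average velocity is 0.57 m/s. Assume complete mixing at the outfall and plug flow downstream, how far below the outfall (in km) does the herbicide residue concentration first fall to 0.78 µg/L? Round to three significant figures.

Mixed concentration C = ΣQC/ΣQ = (3.200·0.05600 + 0.03300·198.0) / 3.233 = 6.713/3.233 = 2.076 µg/L.
7.9%/h lost → k = −ln(1 − 0.079) = 0.08230 h⁻¹.
Set 2.076·exp(−k·t) = 0.78 → t = ln(2.076/0.78)/k = 42830 s = 11.90 h.
Distance = v·t = 0.57·42830 = 24410 m = 24.41 km.

24.4 km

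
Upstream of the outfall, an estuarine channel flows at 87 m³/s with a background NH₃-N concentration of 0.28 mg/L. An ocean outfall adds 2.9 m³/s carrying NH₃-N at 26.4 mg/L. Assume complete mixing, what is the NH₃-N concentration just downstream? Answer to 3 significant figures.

Conservation of mass: C = (87.00·0.2800 + 2.900·26.40) / 89.90 = 100.9/89.90 = 1.123 mg/L.

1.12 mg/L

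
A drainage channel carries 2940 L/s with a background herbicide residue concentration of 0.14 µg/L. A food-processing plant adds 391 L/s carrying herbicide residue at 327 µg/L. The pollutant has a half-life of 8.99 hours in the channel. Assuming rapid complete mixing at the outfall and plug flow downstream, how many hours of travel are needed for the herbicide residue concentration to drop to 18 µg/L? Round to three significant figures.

Mixed concentration C = ΣQC/ΣQ = (2940·0.1400 + 391.0·327.0) / 3331 = 128300/3331 = 38.51 µg/L.
Half-life 8.99 h → k = ln 2 / 8.99 = 0.07710 h⁻¹ = 1.850 d⁻¹.
38.51·exp(−k·t) = 18 → t = ln(38.51/18)/k = 35510 s = 9.863 h.

9.86 h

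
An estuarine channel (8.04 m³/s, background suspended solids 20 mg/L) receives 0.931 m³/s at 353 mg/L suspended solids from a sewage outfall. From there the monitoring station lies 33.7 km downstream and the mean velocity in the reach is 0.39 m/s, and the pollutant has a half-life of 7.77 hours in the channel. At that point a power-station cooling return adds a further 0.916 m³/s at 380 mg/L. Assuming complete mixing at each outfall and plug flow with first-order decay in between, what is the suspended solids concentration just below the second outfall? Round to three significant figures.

41.0 mg/L

Mixed concentration C = ΣQC/ΣQ = (8.040·20.00 + 0.9310·353.0) / 8.971 = 489.4/8.971 = 54.56 mg/L; combined flow 8.971 m³/s.
Travel time t = 33.7·1000 / 0.39 = 86410 s = 24.00 h.
Half-life 7.77 h → k = ln 2 / 7.77 = 0.08921 h⁻¹ = 2.141 d⁻¹.
Decay over the reach: 54.56·exp(−kt) = 54.56·0.1175 = 6.411 mg/L.
Second outfall: C = (8.971·6.411 + 0.9160·380.0)/9.887 = 41.02 mg/L.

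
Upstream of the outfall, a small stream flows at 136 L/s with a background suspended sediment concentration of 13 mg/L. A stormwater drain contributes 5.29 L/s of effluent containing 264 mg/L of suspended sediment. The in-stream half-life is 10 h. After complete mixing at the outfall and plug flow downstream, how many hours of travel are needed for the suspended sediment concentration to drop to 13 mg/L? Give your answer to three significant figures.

7.85 h

Mass balance: C = (136.0·13.00 + 5.290·264.0) / 141.3 = 3165/141.3 = 22.40 mg/L.
Half-life 10 h → k = ln 2 / 10 = 0.06931 h⁻¹ = 1.664 d⁻¹.
22.40·exp(−k·t) = 13 → t = ln(22.40/13)/k = 28250 s = 7.848 h.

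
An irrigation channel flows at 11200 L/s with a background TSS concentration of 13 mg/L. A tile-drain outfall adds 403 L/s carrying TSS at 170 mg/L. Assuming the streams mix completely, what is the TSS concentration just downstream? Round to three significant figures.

Mixed concentration C = ΣQC/ΣQ = (11200·13.00 + 403.0·170.0) / 11600 = 214100/11600 = 18.45 mg/L.

18.5 mg/L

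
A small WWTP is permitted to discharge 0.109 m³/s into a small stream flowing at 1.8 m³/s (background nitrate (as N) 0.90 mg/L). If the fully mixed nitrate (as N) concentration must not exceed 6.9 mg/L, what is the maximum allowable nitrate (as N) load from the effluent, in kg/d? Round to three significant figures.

Mass balance at the limit: 1.800·0.9000 + 0.1090·Cₑ = 1.909·6.9 → Cₑ = 106.0 mg/L.
Load = 0.1090 m³/s × 106.0 g/m³ × 86 400 s/d = 998.1 kg/d.

998 kg/d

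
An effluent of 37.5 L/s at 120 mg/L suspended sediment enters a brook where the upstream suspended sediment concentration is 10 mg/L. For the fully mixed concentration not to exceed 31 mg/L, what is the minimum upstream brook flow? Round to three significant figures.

159 L/s

Set C_mix = 31: (Q·10.00 + 37.50·120.0) / (Q + 37.50) = 31
→ Q = 37.50·(120.0 − 31)/(31 − 10.00) = 158.9 L/s.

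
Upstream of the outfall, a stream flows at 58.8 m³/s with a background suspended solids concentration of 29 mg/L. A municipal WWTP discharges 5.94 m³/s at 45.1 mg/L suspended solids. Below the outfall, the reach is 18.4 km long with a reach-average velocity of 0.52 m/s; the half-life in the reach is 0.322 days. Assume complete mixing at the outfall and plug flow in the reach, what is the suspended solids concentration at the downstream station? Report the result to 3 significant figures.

Mass balance: C = (58.80·29.00 + 5.940·45.10) / 64.74 = 1973/64.74 = 30.48 mg/L.
Travel time t = 18.4·1000 / 0.52 = 35380 s = 9.829 h.
Half-life 0.322 d → k = ln 2 / 0.322 = 2.153 d⁻¹.
Applying C = C₀e^(−kt): 30.48 × 0.4141 = 12.62 mg/L.

12.6 mg/L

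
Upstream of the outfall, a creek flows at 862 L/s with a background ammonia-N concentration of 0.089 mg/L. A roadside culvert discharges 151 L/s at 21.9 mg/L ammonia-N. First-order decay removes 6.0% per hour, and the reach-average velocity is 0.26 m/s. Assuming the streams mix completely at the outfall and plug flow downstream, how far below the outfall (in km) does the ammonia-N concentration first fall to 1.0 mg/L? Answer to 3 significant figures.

18.2 km

After mixing, C = (862.0·0.08900 + 151.0·21.90) / 1013 = 3384/1013 = 3.340 mg/L.
6.0%/h lost → k = −ln(1 − 0.06) = 0.06188 h⁻¹.
Set 3.340·exp(−k·t) = 1.0 → t = ln(3.340/1.0)/k = 70170 s = 19.49 h.
Distance = v·t = 0.26·70170 = 18240 m = 18.24 km.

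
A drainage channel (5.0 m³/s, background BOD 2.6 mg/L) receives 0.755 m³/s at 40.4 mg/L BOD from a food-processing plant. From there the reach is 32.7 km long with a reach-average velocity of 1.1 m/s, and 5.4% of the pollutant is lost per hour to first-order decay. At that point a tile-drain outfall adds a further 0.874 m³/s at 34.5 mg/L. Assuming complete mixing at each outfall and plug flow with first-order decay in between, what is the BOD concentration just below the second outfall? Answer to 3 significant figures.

8.70 mg/L

Conservation of mass: C = (5.000·2.600 + 0.7550·40.40) / 5.755 = 43.50/5.755 = 7.559 mg/L; combined flow 5.755 m³/s.
Travel time t = 32.7·1000 / 1.1 = 29730 s = 8.258 h.
5.4%/h lost → k = −ln(1 − 0.054) = 0.05551 h⁻¹.
First-order decay: C = 7.559·exp(−k·t) = 7.559·0.6323 = 4.780 mg/L.
At the second outfall, C = (5.755·4.780 + 0.8740·34.50) / (5.755 + 0.8740) = 8.698 mg/L.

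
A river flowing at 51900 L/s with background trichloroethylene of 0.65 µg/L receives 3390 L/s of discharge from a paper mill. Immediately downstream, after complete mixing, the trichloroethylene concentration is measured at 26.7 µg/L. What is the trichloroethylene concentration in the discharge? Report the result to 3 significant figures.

426 µg/L

Mass balance: 51900·0.6500 + 3390·Cₑ = 55290·26.70
→ Cₑ = (55290·26.70 − 51900·0.6500) / 3390 = 425.5 µg/L.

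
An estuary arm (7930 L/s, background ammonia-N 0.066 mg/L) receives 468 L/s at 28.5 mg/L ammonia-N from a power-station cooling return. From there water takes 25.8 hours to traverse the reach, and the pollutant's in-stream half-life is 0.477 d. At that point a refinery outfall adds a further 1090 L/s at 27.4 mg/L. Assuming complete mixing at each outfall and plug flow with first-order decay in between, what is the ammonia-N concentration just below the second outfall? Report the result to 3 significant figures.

3.45 mg/L

Mass balance: C = (7930·0.06600 + 468.0·28.50) / 8398 = 13860/8398 = 1.651 mg/L; combined flow 8398 L/s.
Half-life 0.477 d → k = ln 2 / 0.477 = 1.453 d⁻¹.
Decay over the reach: 1.651·exp(−kt) = 1.651·0.2097 = 0.3461 mg/L.
Second outfall: C = (8398·0.3461 + 1090·27.40)/9488 = 3.454 mg/L.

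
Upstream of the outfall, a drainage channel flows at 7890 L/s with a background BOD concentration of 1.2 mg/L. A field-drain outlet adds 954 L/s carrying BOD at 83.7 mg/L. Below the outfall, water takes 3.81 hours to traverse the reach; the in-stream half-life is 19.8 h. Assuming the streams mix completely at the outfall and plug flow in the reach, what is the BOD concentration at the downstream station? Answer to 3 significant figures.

Mixed concentration C = ΣQC/ΣQ = (7890·1.200 + 954.0·83.70) / 8844 = 89320/8844 = 10.10 mg/L.
Half-life 19.8 h → k = ln 2 / 19.8 = 0.03501 h⁻¹ = 0.8402 d⁻¹.
Decay over the reach: 10.10·exp(−kt) = 10.10·0.8751 = 8.838 mg/L.

8.84 mg/L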